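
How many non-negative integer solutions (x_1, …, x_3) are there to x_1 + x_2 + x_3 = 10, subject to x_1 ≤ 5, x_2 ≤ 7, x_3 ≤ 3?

18

Ignoring the caps, the number of non-negative solutions to x_1+…+x_3 = 10 is C(12,2) = 66.
Subtract solutions that violate a single cap (substitute x_i' = x_i − (cap_i+1)): x_1 ≥ 6 gives C(6,2) = 15; x_2 ≥ 8 gives C(4,2) = 6; x_3 ≥ 4 gives C(8,2) = 28. Together 49.
Add back pairs where two caps are both exceeded: 0 + 1 + 0 = 1.
By inclusion–exclusion the count is 66 − 49 + 1 = 18.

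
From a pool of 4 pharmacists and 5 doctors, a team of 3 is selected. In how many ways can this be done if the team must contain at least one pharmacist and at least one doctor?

With no constraint there are C(9,3) = 84 possible selections.
Selections missing a whole group: no pharmacists → C(5,3) = 10; no doctors → C(4,3) = 4.
Both groups omitted at once is impossible, so 84 − 14 = 70.

70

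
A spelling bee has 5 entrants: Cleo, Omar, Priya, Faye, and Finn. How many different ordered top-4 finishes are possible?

This is an ordered selection of 4 from 5: P(5,4).
That gives 5 × 4 × 3 × 2 = 120.

120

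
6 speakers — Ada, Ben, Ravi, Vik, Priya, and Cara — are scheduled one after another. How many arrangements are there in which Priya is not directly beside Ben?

480

Of the 6! = 720 arrangements, those with Priya and Ben adjacent number 2 × 5! = 240 (treat the pair as a block with 2 internal orders).
So 720 − 240 = 480 arrangements keep them apart.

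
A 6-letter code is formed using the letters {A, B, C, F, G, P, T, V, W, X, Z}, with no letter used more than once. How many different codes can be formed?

332640

Choose and order 6 of the 11 symbols: the first letter has 11 options, the next 10, and so on down to 6.
That product is 11 × 10 × 9 × 8 × 7 × 6 = 332640.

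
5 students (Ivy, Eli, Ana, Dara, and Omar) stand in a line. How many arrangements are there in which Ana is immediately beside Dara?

48

Place the 3 others and the Ana-Dara pair as 4 objects in a line; the pair has 2 internal arrangements.
So the count is 2·(4)! = 48.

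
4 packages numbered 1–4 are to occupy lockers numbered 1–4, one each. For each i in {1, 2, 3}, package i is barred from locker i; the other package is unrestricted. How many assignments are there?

Let Aᵢ (for i ∈ {1, 2, 3}) be the placements that put package i in its forbidden locker. Any j of these fix j positions, leaving (4−j)! ways to fill the rest, and there are C(3,j) ways to pick which j.
By inclusion–exclusion, the number of valid placements is Σ_{j=0}^{3} (−1)^j C(3,j)·(4−j)!.
Computing: 24 − 18 + 6 − 1 = 11.

11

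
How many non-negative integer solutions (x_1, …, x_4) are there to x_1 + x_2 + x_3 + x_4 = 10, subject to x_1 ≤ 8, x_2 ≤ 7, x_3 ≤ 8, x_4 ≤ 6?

248

Without the upper bounds there are C(13,3) = 286 ways to split 10 among 4 variables.
Subtract solutions that violate a single cap (substitute x_i' = x_i − (cap_i+1)): x_1 ≥ 9 gives C(4,3) = 4; x_2 ≥ 8 gives C(5,3) = 10; x_3 ≥ 9 gives C(4,3) = 4; x_4 ≥ 7 gives C(6,3) = 20. Together 38.
No two caps can be exceeded simultaneously, so the pair terms are all 0.
By inclusion–exclusion the count is 286 − 38 + 0 = 248.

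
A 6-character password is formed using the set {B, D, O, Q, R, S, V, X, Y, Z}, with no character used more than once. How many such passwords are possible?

Choose and order 6 of the 10 symbols: the first character has 10 options, the next 9, and so on down to 5.
That product is 10 × 9 × 8 × 7 × 6 × 5 = 151200.

151200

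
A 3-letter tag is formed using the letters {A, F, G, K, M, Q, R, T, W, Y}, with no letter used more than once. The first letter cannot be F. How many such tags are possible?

648

The first letter has 10−1 = 9 choices (anything except F).
The remaining 2 letters are filled from the other 9 symbols without repetition: 9 × 8 = 72.
Total: 9 × 72 = 648.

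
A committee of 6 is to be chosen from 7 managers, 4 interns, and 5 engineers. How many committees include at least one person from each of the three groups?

Unrestricted: C(16,6) = 8008 ways to pick any 6 of the 16.
Selections missing a whole group: no managers → C(9,6) = 84; no interns → C(12,6) = 924; no engineers → C(11,6) = 462.
Add back selections omitting two groups (i.e. drawn from a single group): C(7,6) + C(4,6) + C(5,6) = 7.
By inclusion–exclusion: 8008 − 1470 + 7 = 6545.

6545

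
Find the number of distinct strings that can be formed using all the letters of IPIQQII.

The 7 letters of IPIQQII have repeats: I appearing 4 times and Q appearing twice.
So there are 7! / (4!·2!) = 105 distinguishable arrangements.

105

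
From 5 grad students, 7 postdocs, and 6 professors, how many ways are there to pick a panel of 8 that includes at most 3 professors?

34947

Split by how many professors are chosen (0 through 3).
Sum: C(6,0)·C(12,8) + C(6,1)·C(12,7) + C(6,2)·C(12,6) + C(6,3)·C(12,5) = 495 + 4752 + 13860 + 15840 = 34947.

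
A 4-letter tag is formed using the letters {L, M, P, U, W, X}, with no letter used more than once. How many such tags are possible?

360

This is a permutation of 4 out of 6: P(6,4) = 6!/2!.
That product is 6 × 5 × 4 × 3 = 360.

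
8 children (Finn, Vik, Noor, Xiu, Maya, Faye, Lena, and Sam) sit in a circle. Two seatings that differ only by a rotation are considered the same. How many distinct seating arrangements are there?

Around a circle, 8 distinct people have 8!/8 = (7)! = 5040 rotationally distinct seatings.

5040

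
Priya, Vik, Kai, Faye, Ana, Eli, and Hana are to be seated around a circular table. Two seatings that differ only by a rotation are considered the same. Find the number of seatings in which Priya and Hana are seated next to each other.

240

Treat {Priya, Hana} as one unit (2 internal orders) and seat the resulting 6 units around the table: (5)! circular arrangements.
So 2 × (5)! = 2 × 120 = 240.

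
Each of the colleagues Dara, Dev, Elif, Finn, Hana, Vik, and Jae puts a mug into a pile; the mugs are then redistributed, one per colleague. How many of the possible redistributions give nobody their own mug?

1854

Count assignments avoiding every fixed point. For any j of the 7 colleagues fixed to their own mug, the other 7−j can be arranged in (7−j)! ways.
By inclusion–exclusion this is Σ_{j=0}^{7} (−1)^j C(7,j)·(7−j)!.
Computing: 5040 − 5040 + 2520 − 840 + 210 − 42 + 7 − 1 = 1854.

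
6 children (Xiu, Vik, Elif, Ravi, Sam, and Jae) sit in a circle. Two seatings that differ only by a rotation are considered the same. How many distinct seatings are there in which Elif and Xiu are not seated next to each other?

All circular seatings of 6 people number (5)! = 120.
Those with Elif next to Xiu: fuse the pair into one unit and seat 5 units around a circle — 2·(4)! = 48.
Subtracting, 120 − 48 = 72.

72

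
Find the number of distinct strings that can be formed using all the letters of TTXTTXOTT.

The 9 letters of TTXTTXOTT have repeats: T appearing 6 times and X appearing twice.
Dividing 9! = 362880 by 6!·2! = 1440 for the repeated letters gives 252.

252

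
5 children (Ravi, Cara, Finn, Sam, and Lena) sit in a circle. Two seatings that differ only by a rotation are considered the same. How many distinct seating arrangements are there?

24

Fix one person's seat to break rotational symmetry; the remaining 4 people can be arranged in (4)! = 24 ways.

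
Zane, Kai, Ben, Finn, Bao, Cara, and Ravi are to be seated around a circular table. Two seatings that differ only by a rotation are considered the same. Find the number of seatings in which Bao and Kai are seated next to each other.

240

Treat {Bao, Kai} as one unit (2 internal orders) and seat the resulting 6 units around the table: (5)! circular arrangements.
So 2 × (5)! = 2 × 120 = 240.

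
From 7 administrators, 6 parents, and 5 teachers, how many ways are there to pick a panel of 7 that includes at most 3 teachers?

30316

Split by how many teachers are chosen (0 through 3).
Sum: C(5,0)·C(13,7) + C(5,1)·C(13,6) + C(5,2)·C(13,5) + C(5,3)·C(13,4) = 1716 + 8580 + 12870 + 7150 = 30316.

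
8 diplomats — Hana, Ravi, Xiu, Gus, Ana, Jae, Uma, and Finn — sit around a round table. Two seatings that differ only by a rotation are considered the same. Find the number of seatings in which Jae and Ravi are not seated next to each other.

3600

Without the restriction there are (7)! = 5040 seatings.
Seatings with Jae beside Ravi: treat them as a block with 2 internal orders, giving 2 × (6)! = 1440.
Subtracting, 5040 − 1440 = 3600.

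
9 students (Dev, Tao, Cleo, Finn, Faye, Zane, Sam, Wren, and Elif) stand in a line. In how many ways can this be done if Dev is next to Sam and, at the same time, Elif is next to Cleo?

Treat {Dev,Sam} as one block (2 orders) and {Elif,Cleo} as another (2 orders).
That leaves 7 units to arrange: 2 × 2 × 7! = 4 × 5040 = 20160.

20160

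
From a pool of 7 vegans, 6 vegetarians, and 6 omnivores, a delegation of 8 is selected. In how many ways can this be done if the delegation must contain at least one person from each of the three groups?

72513

Unrestricted: C(19,8) = 75582 ways to pick any 8 of the 19.
Selections missing a whole group: no vegans → C(12,8) = 495; no vegetarians → C(13,8) = 1287; no omnivores → C(13,8) = 1287.
Add back selections omitting two groups (i.e. drawn from a single group): C(7,8) + C(6,8) + C(6,8) = 0.
By inclusion–exclusion: 75582 − 3069 + 0 = 72513.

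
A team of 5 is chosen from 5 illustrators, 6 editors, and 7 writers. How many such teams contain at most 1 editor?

Split by how many editors are chosen (0 through 1).
Sum: C(6,0)·C(12,5) + C(6,1)·C(12,4) = 792 + 2970 = 3762.

3762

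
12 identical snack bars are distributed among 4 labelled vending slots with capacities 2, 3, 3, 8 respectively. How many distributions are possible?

29

Ignoring the caps, the number of non-negative solutions to x_1+…+x_4 = 12 is C(15,3) = 455.
Subtract solutions that violate a single cap (substitute x_i' = x_i − (cap_i+1)): x_1 ≥ 3 gives C(12,3) = 220; x_2 ≥ 4 gives C(11,3) = 165; x_3 ≥ 4 gives C(11,3) = 165; x_4 ≥ 9 gives C(6,3) = 20. Together 570.
Add back pairs where two caps are both exceeded: 56 + 56 + 1 + 35 + 0 + 0 = 148.
Subtract triples: 4 + 0 + 0 + 0 = 4.
By inclusion–exclusion the count is 455 − 570 + 148 − 4 = 29.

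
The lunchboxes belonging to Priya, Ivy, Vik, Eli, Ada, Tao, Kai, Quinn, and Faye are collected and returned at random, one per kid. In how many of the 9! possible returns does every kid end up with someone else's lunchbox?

This is the derangement count D_9: permutations of 9 items with no fixed point.
By inclusion–exclusion this is Σ_{j=0}^{9} (−1)^j C(9,j)·(9−j)!.
Computing: 362880 − 362880 + 181440 − 60480 + 15120 − 3024 + 504 − 72 + 9 − 1 = 133496.

133496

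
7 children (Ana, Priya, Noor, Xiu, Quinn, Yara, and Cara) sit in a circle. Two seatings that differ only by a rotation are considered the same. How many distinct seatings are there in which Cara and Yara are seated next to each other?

Glue Cara and Yara into a block (2 internal orders). Seating 6 units around a circle gives (5)! arrangements.
So 2 × (5)! = 2 × 120 = 240.

240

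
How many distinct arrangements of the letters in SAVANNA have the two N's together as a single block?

Treat the 2 copies of N as a single block. The multiset to arrange is then {NN, A, A, A, S, V}, 6 items in all.
That gives (6)!/(3!) = 120 arrangements.

120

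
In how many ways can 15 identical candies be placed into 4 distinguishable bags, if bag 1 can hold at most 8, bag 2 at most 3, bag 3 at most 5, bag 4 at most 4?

51

By stars and bars, unrestricted non-negative solutions to x_1+…+x_4 = 15 number C(15+3,3) = 816.
Subtract solutions that violate a single cap (substitute x_i' = x_i − (cap_i+1)): x_1 ≥ 9 gives C(9,3) = 84; x_2 ≥ 4 gives C(14,3) = 364; x_3 ≥ 6 gives C(12,3) = 220; x_4 ≥ 5 gives C(13,3) = 286. Together 954.
Add back pairs where two caps are both exceeded: 10 + 1 + 4 + 56 + 84 + 35 = 190.
Subtract triples: 0 + 0 + 0 + 1 = 1.
By inclusion–exclusion the count is 816 − 954 + 190 − 1 = 51.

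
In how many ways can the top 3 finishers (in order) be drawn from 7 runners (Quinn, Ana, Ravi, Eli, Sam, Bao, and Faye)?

210

There are 7 choices for 1st place, 6 for 2nd, and 5 for 3rd.
That gives 7 × 6 × 5 = 210.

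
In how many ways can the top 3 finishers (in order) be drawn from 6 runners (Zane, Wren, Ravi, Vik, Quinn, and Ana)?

There are 6 choices for 1st place, 5 for 2nd, and 4 for 3rd.
That gives 6 × 5 × 4 = 120.

120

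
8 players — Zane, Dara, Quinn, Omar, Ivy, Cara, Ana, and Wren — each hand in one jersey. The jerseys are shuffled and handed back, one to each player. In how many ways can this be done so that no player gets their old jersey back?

Count assignments avoiding every fixed point. For any j of the 8 players fixed to their old jersey, the other 8−j can be arranged in (8−j)! ways.
By inclusion–exclusion this is Σ_{j=0}^{8} (−1)^j C(8,j)·(8−j)!.
Computing: 40320 − 40320 + 20160 − 6720 + 1680 − 336 + 56 − 8 + 1 = 14833.

14833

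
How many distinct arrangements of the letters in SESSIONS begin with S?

840

With the first slot taken by S, it remains to arrange the other 7 letters (ESSIONS).
Those 7 letters have S appearing 3 times, giving (7)!/(3!) = 840.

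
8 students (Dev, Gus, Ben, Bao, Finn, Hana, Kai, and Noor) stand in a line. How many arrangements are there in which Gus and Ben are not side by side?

30240

There are 8! = 40320 arrangements in all. If Gus and Ben are adjacent, merging them into one block gives 2·(7)! = 10080 arrangements.
Complementary counting: 40320 − 10080 = 30240.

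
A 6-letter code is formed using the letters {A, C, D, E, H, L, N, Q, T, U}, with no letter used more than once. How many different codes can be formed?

151200

This is a permutation of 6 out of 10: P(10,6) = 10!/4!.
That product is 10 × 9 × 8 × 7 × 6 × 5 = 151200.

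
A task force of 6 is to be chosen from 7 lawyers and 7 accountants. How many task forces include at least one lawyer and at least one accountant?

With no constraint there are C(14,6) = 3003 possible selections.
Selections missing a whole group: no lawyers → C(7,6) = 7; no accountants → C(7,6) = 7.
Both groups omitted at once is impossible, so 3003 − 14 = 2989.

2989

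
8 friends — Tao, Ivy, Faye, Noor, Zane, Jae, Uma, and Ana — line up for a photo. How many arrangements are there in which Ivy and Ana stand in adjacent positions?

Place the 6 others and the Ivy-Ana pair as 7 objects in a line; the pair has 2 internal arrangements.
So the count is 2·(7)! = 10080.

10080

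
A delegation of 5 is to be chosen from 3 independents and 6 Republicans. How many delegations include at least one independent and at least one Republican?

120

Unrestricted: C(9,5) = 126 ways to pick any 5 of the 9.
Subtract selections that omit an entire group: no independents → C(6,5) = 6; no Republicans → C(3,5) = 0.
Both groups omitted at once is impossible, so 126 − 6 = 120.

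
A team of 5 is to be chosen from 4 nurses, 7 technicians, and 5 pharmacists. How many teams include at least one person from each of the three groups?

With no constraint there are C(16,5) = 4368 possible selections.
Subtract selections that omit an entire group: no nurses → C(12,5) = 792; no technicians → C(9,5) = 126; no pharmacists → C(11,5) = 462.
Add back selections omitting two groups (i.e. drawn from a single group): C(4,5) + C(7,5) + C(5,5) = 22.
By inclusion–exclusion: 4368 − 1380 + 22 = 3010.

3010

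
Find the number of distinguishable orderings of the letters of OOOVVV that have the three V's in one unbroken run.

Treat the 3 copies of V as a single block. The multiset to arrange is then {VVV, O, O, O}, 4 items in all.
That gives (4)!/(3!) = 4 arrangements.

4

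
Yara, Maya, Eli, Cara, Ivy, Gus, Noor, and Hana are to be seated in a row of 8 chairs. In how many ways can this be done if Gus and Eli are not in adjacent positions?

30240

Of the 8! = 40320 arrangements, those with Gus and Eli adjacent number 2 × 7! = 10080 (treat the pair as a block with 2 internal orders).
Complementary counting: 40320 − 10080 = 30240.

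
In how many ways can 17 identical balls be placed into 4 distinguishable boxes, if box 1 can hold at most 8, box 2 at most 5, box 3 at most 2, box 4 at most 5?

Without the upper bounds there are C(20,3) = 1140 ways to split 17 among 4 boxes.
Subtract solutions that violate a single cap (substitute x_i' = x_i − (cap_i+1)): x_1 ≥ 9 gives C(11,3) = 165; x_2 ≥ 6 gives C(14,3) = 364; x_3 ≥ 3 gives C(17,3) = 680; x_4 ≥ 6 gives C(14,3) = 364. Together 1573.
Add back pairs where two caps are both exceeded: 10 + 56 + 10 + 165 + 56 + 165 = 462.
Subtract triples: 0 + 0 + 0 + 10 = 10.
By inclusion–exclusion the count is 1140 − 1573 + 462 − 10 = 19.

19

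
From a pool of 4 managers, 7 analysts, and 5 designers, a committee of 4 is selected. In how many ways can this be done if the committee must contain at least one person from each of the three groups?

Unrestricted: C(16,4) = 1820 ways to pick any 4 of the 16.
Selections missing a whole group: no managers → C(12,4) = 495; no analysts → C(9,4) = 126; no designers → C(11,4) = 330.
Add back selections omitting two groups (i.e. drawn from a single group): C(4,4) + C(7,4) + C(5,4) = 41.
By inclusion–exclusion: 1820 − 951 + 41 = 910.

910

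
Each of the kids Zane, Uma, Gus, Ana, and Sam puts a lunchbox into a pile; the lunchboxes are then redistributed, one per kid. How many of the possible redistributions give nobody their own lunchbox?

44

This is the derangement count D_5: permutations of 5 items with no fixed point.
By inclusion–exclusion this is Σ_{j=0}^{5} (−1)^j C(5,j)·(5−j)!.
Computing: 120 − 120 + 60 − 20 + 5 − 1 = 44.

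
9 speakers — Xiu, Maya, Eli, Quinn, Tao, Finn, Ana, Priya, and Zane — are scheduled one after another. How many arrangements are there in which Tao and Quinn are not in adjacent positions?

282240

There are 9! = 362880 arrangements in all. If Tao and Quinn are adjacent, merging them into one block gives 2·(8)! = 80640 arrangements.
So 362880 − 80640 = 282240 arrangements keep them apart.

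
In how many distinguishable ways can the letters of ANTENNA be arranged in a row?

420

ANTENNA has 7 letters with A appearing twice and N appearing 3 times.
So there are 7! / (3!·2!) = 420 distinguishable arrangements.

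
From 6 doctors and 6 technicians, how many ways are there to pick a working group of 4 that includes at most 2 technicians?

360

Split by how many technicians are chosen (0 through 2).
Sum: C(6,0)·C(6,4) + C(6,1)·C(6,3) + C(6,2)·C(6,2) = 15 + 120 + 225 = 360.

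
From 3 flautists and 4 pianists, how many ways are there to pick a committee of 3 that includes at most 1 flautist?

Split by how many flautists are chosen (0 through 1).
Sum: C(3,0)·C(4,3) + C(3,1)·C(4,2) = 4 + 18 = 22.

22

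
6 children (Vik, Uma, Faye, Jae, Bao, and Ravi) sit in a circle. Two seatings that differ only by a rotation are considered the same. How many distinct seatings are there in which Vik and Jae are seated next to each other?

48

Treat {Vik, Jae} as one unit (2 internal orders) and seat the resulting 5 units around the table: (4)! circular arrangements.
So 2 × (4)! = 2 × 24 = 48.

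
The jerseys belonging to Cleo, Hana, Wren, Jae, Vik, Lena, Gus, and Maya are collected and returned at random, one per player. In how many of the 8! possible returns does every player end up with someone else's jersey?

This is the derangement count D_8: permutations of 8 items with no fixed point.
By inclusion–exclusion this is Σ_{j=0}^{8} (−1)^j C(8,j)·(8−j)!.
Computing: 40320 − 40320 + 20160 − 6720 + 1680 − 336 + 56 − 8 + 1 = 14833.

14833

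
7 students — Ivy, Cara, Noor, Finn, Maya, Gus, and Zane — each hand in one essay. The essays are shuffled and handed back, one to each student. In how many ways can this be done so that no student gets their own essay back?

1854

Count assignments avoiding every fixed point. For any j of the 7 students fixed to their own essay, the other 7−j can be arranged in (7−j)! ways.
By inclusion–exclusion this is Σ_{j=0}^{7} (−1)^j C(7,j)·(7−j)!.
Computing: 5040 − 5040 + 2520 − 840 + 210 − 42 + 7 − 1 = 1854.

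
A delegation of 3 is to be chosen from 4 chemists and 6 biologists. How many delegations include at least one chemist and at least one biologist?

96

Unrestricted: C(10,3) = 120 ways to pick any 3 of the 10.
Selections missing a whole group: no chemists → C(6,3) = 20; no biologists → C(4,3) = 4.
Both groups omitted at once is impossible, so 120 − 24 = 96.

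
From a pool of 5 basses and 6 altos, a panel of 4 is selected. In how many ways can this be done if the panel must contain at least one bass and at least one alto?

310

Unrestricted: C(11,4) = 330 ways to pick any 4 of the 11.
Selections missing a whole group: no basses → C(6,4) = 15; no altos → C(5,4) = 5.
Both groups omitted at once is impossible, so 330 − 20 = 310.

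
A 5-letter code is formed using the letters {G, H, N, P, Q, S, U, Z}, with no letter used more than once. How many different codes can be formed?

6720

This is a permutation of 5 out of 8: P(8,5) = 8!/3!.
8 × 7 × 6 × 5 × 4 = 6720.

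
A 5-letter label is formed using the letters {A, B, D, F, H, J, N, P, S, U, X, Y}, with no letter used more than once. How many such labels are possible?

With no repetition, fill the 5 letters in order: 12 choices, then 11, down to 8.
That product is 12 × 11 × 10 × 9 × 8 = 95040.

95040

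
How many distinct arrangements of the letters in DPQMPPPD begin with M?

105

With the first slot taken by M, it remains to arrange the other 7 letters (DPQPPPD).
Those 7 letters have D appearing twice and P appearing 4 times, giving (7)!/(4!·2!) = 105.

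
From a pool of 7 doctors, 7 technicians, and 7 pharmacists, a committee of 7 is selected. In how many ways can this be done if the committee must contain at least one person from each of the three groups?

Unrestricted: C(21,7) = 116280 ways to pick any 7 of the 21.
Selections missing a whole group: no doctors → C(14,7) = 3432; no technicians → C(14,7) = 3432; no pharmacists → C(14,7) = 3432.
Add back selections omitting two groups (i.e. drawn from a single group): C(7,7) + C(7,7) + C(7,7) = 3.
By inclusion–exclusion: 116280 − 10296 + 3 = 105987.

105987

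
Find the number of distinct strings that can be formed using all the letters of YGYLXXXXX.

The 9 letters of YGYLXXXXX have repeats: X appearing 5 times and Y appearing twice.
The number of distinct arrangements is 9!/(5!·2!) = 362880/240 = 1512.

1512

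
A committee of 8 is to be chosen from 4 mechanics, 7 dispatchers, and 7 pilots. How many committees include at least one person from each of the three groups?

With no constraint there are C(18,8) = 43758 possible selections.
Subtract selections that omit an entire group: no mechanics → C(14,8) = 3003; no dispatchers → C(11,8) = 165; no pilots → C(11,8) = 165.
Add back selections omitting two groups (i.e. drawn from a single group): C(4,8) + C(7,8) + C(7,8) = 0.
By inclusion–exclusion: 43758 − 3333 + 0 = 40425.

40425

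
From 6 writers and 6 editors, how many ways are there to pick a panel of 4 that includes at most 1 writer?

135

Split by how many writers are chosen (0 through 1).
Sum: C(6,0)·C(6,4) + C(6,1)·C(6,3) = 15 + 120 = 135.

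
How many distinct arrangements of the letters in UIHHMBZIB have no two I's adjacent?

35280

Total arrangements of UIHHMBZIB: 9!/(2!·2!·2!) = 45360.
If the two I's are adjacent, glue them into one block, leaving 8 items to arrange: (8)!/(2!·2!) = 10080 ways.
Hence 45360 − 10080 = 35280.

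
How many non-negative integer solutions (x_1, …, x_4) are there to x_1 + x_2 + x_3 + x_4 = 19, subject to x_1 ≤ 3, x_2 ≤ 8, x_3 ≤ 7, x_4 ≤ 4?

Ignoring the caps, the number of non-negative solutions to x_1+…+x_4 = 19 is C(22,3) = 1540.
Subtract solutions that violate a single cap (substitute x_i' = x_i − (cap_i+1)): x_1 ≥ 4 gives C(18,3) = 816; x_2 ≥ 9 gives C(13,3) = 286; x_3 ≥ 8 gives C(14,3) = 364; x_4 ≥ 5 gives C(17,3) = 680. Together 2146.
Add back pairs where two caps are both exceeded: 84 + 120 + 286 + 10 + 56 + 84 = 640.
Subtract triples: 0 + 4 + 10 + 0 = 14.
By inclusion–exclusion the count is 1540 − 2146 + 640 − 14 = 20.

20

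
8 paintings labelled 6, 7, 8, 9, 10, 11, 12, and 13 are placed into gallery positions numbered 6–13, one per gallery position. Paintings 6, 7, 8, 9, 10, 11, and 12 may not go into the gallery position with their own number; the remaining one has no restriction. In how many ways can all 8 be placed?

Let Aᵢ (for 6 ≤ i ≤ 12) be the placements that put painting i in its forbidden gallery position. Any j of these fix j positions, leaving (8−j)! ways to fill the rest, and there are C(7,j) ways to pick which j.
By inclusion–exclusion, the number of valid placements is Σ_{j=0}^{7} (−1)^j C(7,j)·(8−j)!.
Computing: 40320 − 35280 + 15120 − 4200 + 840 − 126 + 14 − 1 = 16687.

16687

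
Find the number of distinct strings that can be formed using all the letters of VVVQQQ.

Letter multiplicities in VVVQQQ: Q×3, V×3.
Dividing 6! = 720 by 3!·3! = 36 for the repeated letters gives 20.

20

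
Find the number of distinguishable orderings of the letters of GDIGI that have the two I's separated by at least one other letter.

Total arrangements of GDIGI: 5!/(2!·2!) = 30.
Arrangements with the I's together: treat II as one letter, giving (4)!/(2!) = 12.
Hence 30 − 12 = 18.

18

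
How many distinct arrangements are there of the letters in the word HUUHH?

10

Letter multiplicities in HUUHH: H×3, U×2.
So there are 5! / (3!·2!) = 10 distinguishable arrangements.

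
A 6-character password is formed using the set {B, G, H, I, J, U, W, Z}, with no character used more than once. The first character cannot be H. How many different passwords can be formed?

The first character has 8−1 = 7 choices (anything except H).
The remaining 5 characters are filled from the other 7 symbols without repetition: 7 × 6 × 5 × 4 × 3 = 2520.
Total: 7 × 2520 = 17640.

17640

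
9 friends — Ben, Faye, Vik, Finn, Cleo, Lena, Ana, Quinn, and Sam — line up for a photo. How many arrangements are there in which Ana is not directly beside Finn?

There are 9! = 362880 arrangements in all. If Ana and Finn are adjacent, merging them into one block gives 2·(8)! = 80640 arrangements.
So 362880 − 80640 = 282240 arrangements keep them apart.

282240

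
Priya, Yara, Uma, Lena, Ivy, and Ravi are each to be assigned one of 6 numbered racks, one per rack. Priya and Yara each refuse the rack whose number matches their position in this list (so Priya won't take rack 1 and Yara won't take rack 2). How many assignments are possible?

504

Let Aᵢ (for i ∈ {1, 2}) be the placements that put person i in their forbidden rack. Any j of these fix j positions, leaving (6−j)! ways to fill the rest, and there are C(2,j) ways to pick which j.
By inclusion–exclusion, the number of valid placements is Σ_{j=0}^{2} (−1)^j C(2,j)·(6−j)!.
Computing: 720 − 240 + 24 = 504.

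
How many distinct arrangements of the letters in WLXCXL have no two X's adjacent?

120

There are 6!/(2!·2!) = 180 arrangements of WLXCXL in total.
Arrangements with the X's together: treat XX as one letter, giving (5)!/(2!) = 60.
Subtracting, 180 − 60 = 120 arrangements keep the X's apart.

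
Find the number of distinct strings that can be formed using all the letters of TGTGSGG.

Letter multiplicities in TGTGSGG: G×4, S×1, T×2.
Dividing 7! = 5040 by 4!·2! = 48 for the repeated letters gives 105.

105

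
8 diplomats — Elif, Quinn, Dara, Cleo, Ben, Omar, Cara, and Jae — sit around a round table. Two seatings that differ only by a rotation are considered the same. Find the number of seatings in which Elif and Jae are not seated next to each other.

All circular seatings of 8 people number (7)! = 5040.
Seatings with Elif beside Jae: treat them as a block with 2 internal orders, giving 2 × (6)! = 1440.
Subtracting, 5040 − 1440 = 3600.

3600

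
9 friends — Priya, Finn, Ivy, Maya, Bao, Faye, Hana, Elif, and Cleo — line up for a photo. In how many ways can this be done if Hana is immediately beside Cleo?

Place the 7 others and the Hana-Cleo pair as 8 objects in a line; the pair has 2 internal arrangements.
That gives 2 × 8! = 2 × 40320 = 80640.

80640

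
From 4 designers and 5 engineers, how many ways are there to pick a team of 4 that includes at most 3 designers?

125

Split by how many designers are chosen (0 through 3).
Sum: C(4,0)·C(5,4) + C(4,1)·C(5,3) + C(4,2)·C(5,2) + C(4,3)·C(5,1) = 5 + 40 + 60 + 20 = 125.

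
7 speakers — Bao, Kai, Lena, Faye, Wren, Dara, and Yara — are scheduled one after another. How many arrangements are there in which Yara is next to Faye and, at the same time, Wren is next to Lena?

480

Treat {Yara,Faye} as one block (2 orders) and {Wren,Lena} as another (2 orders).
That leaves 5 units to arrange: 2 × 2 × 5! = 4 × 120 = 480.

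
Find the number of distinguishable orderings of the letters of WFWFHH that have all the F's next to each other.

Treat the 2 copies of F as a single block. The multiset to arrange is then {FF, H, H, W, W}, 5 items in all.
That gives (5)!/(2!·2!) = 30 arrangements.

30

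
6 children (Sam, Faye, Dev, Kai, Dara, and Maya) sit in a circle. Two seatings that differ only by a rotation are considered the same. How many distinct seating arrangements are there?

120

Around a circle, 6 distinct people have 6!/6 = (5)! = 120 rotationally distinct seatings.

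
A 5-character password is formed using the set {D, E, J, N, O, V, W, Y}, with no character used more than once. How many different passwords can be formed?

This is a permutation of 5 out of 8: P(8,5) = 8!/3!.
That product is 8 × 7 × 6 × 5 × 4 = 6720.

6720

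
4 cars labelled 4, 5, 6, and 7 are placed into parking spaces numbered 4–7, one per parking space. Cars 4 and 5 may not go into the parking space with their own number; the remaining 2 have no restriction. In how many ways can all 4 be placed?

Let Aᵢ (for i ∈ {4, 5}) be the placements that put car i in its forbidden parking space. Any j of these fix j positions, leaving (4−j)! ways to fill the rest, and there are C(2,j) ways to pick which j.
By inclusion–exclusion, the number of valid placements is Σ_{j=0}^{2} (−1)^j C(2,j)·(4−j)!.
Computing: 24 − 12 + 2 = 14.

14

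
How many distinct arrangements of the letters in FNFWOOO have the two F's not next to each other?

There are 7!/(3!·2!) = 420 arrangements of FNFWOOO in total.
Arrangements with the F's together: treat FF as one letter, giving (6)!/(3!) = 120.
Hence 420 − 120 = 300.

300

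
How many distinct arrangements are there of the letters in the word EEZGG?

30

The 5 letters of EEZGG have repeats: E appearing twice and G appearing twice.
So there are 5! / (2!·2!) = 30 distinguishable arrangements.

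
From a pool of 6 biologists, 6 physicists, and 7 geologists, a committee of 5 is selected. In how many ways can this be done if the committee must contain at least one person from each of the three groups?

Unrestricted: C(19,5) = 11628 ways to pick any 5 of the 19.
Subtract selections that omit an entire group: no biologists → C(13,5) = 1287; no physicists → C(13,5) = 1287; no geologists → C(12,5) = 792.
Add back selections omitting two groups (i.e. drawn from a single group): C(6,5) + C(6,5) + C(7,5) = 33.
By inclusion–exclusion: 11628 − 3366 + 33 = 8295.

8295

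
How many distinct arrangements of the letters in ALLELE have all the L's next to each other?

12

Treat the 3 copies of L as a single block. The multiset to arrange is then {LLL, A, E, E}, 4 items in all.
That gives (4)!/(2!) = 12 arrangements.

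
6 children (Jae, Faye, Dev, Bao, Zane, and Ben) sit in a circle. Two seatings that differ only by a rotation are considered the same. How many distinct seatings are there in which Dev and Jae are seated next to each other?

Glue Dev and Jae into a block (2 internal orders). Seating 5 units around a circle gives (4)! arrangements.
So 2 × (4)! = 2 × 24 = 48.

48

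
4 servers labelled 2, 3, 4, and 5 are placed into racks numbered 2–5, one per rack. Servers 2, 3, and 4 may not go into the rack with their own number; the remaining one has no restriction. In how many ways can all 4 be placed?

11

Let Aᵢ (for i ∈ {2, 3, 4}) be the placements that put server i in its forbidden rack. Any j of these fix j positions, leaving (4−j)! ways to fill the rest, and there are C(3,j) ways to pick which j.
By inclusion–exclusion, the number of valid placements is Σ_{j=0}^{3} (−1)^j C(3,j)·(4−j)!.
Computing: 24 − 18 + 6 − 1 = 11.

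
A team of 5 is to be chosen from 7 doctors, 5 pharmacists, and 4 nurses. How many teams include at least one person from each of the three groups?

Unrestricted: C(16,5) = 4368 ways to pick any 5 of the 16.
Selections missing a whole group: no doctors → C(9,5) = 126; no pharmacists → C(11,5) = 462; no nurses → C(12,5) = 792.
Add back selections omitting two groups (i.e. drawn from a single group): C(7,5) + C(5,5) + C(4,5) = 22.
By inclusion–exclusion: 4368 − 1380 + 22 = 3010.

3010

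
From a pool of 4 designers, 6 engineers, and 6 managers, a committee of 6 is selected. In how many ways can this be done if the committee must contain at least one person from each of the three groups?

Unrestricted: C(16,6) = 8008 ways to pick any 6 of the 16.
Subtract selections that omit an entire group: no designers → C(12,6) = 924; no engineers → C(10,6) = 210; no managers → C(10,6) = 210.
Add back selections omitting two groups (i.e. drawn from a single group): C(4,6) + C(6,6) + C(6,6) = 2.
By inclusion–exclusion: 8008 − 1344 + 2 = 6666.

6666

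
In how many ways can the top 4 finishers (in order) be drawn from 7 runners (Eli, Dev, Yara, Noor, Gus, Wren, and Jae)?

This is an ordered selection of 4 from 7: P(7,4).
That gives 7 × 6 × 5 × 4 = 840.

840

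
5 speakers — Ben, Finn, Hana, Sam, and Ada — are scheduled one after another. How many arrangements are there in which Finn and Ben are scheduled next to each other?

Glue Finn and Ben into one block (2 internal orders), leaving 4 units to arrange in a row.
So the count is 2·(4)! = 48.

48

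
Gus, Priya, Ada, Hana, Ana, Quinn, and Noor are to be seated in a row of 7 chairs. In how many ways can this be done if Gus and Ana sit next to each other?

Glue Gus and Ana into one block (2 internal orders), leaving 6 units to arrange in a row.
That gives 2 × 6! = 2 × 720 = 1440.

1440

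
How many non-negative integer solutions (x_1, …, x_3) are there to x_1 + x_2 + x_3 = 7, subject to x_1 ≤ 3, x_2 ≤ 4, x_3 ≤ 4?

14

By stars and bars, unrestricted non-negative solutions to x_1+…+x_3 = 7 number C(7+2,2) = 36.
Subtract solutions that violate a single cap (substitute x_i' = x_i − (cap_i+1)): x_1 ≥ 4 gives C(5,2) = 10; x_2 ≥ 5 gives C(4,2) = 6; x_3 ≥ 5 gives C(4,2) = 6. Together 22.
No two caps can be exceeded simultaneously, so the pair terms are all 0.
By inclusion–exclusion the count is 36 − 22 + 0 = 14.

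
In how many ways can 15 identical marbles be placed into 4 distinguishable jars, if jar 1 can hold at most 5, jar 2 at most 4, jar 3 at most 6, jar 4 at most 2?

Ignoring the caps, the number of non-negative solutions to x_1+…+x_4 = 15 is C(18,3) = 816.
Subtract solutions that violate a single cap (substitute x_i' = x_i − (cap_i+1)): x_1 ≥ 6 gives C(12,3) = 220; x_2 ≥ 5 gives C(13,3) = 286; x_3 ≥ 7 gives C(11,3) = 165; x_4 ≥ 3 gives C(15,3) = 455. Together 1126.
Add back pairs where two caps are both exceeded: 35 + 10 + 84 + 20 + 120 + 56 = 325.
Subtract triples: 0 + 4 + 0 + 1 = 5.
By inclusion–exclusion the count is 816 − 1126 + 325 − 5 = 10.

10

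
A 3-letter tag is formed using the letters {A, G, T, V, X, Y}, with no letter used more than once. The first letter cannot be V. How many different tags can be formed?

100

The first letter has 6−1 = 5 choices (anything except V).
The remaining 2 letters are filled from the other 5 symbols without repetition: 5 × 4 = 20.
Total: 5 × 20 = 100.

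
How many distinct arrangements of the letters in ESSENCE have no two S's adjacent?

300

There are 7!/(3!·2!) = 420 arrangements of ESSENCE in total.
Arrangements with the S's together: treat SS as one letter, giving (6)!/(3!) = 120.
Subtracting, 420 − 120 = 300 arrangements keep the S's apart.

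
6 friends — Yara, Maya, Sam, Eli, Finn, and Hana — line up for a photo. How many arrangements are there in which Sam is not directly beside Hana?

There are 6! = 720 arrangements in all. If Sam and Hana are adjacent, merging them into one block gives 2·(5)! = 240 arrangements.
Complementary counting: 720 − 240 = 480.

480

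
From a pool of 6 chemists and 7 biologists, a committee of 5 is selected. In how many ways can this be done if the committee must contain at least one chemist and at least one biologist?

Unrestricted: C(13,5) = 1287 ways to pick any 5 of the 13.
Selections missing a whole group: no chemists → C(7,5) = 21; no biologists → C(6,5) = 6.
Both groups omitted at once is impossible, so 1287 − 27 = 1260.

1260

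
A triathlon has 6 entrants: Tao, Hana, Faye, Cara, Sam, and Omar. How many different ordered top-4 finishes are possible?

This is an ordered selection of 4 from 6: P(6,4).
That gives 6 × 5 × 4 × 3 = 360.

360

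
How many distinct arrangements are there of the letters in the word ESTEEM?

120

ESTEEM has 6 letters with E appearing 3 times.
So there are 6! / (3!) = 120 distinguishable arrangements.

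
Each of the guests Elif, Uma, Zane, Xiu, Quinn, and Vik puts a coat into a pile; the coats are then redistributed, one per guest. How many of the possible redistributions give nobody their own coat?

Count assignments avoiding every fixed point. For any j of the 6 guests fixed to their own coat, the other 6−j can be arranged in (6−j)! ways.
By inclusion–exclusion this is Σ_{j=0}^{6} (−1)^j C(6,j)·(6−j)!.
Computing: 720 − 720 + 360 − 120 + 30 − 6 + 1 = 265.

265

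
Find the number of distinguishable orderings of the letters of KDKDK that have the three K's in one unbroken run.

Treat the 3 copies of K as a single block. The multiset to arrange is then {KKK, D, D}, 3 items in all.
That gives (3)!/(2!) = 3 arrangements.

3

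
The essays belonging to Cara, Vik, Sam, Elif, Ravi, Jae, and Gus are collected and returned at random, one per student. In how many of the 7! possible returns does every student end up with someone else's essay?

Let Aᵢ be the assignments in which student i gets their own essay. We want the size of the complement of A₁∪…∪A_7.
By inclusion–exclusion this is Σ_{j=0}^{7} (−1)^j C(7,j)·(7−j)!.
Computing: 5040 − 5040 + 2520 − 840 + 210 − 42 + 7 − 1 = 1854.

1854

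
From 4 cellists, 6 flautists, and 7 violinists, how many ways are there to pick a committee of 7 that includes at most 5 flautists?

Split by how many flautists are chosen (0 through 5).
Sum: C(6,0)·C(11,7) + C(6,1)·C(11,6) + C(6,2)·C(11,5) + C(6,3)·C(11,4) + C(6,4)·C(11,3) + C(6,5)·C(11,2) = 330 + 2772 + 6930 + 6600 + 2475 + 330 = 19437.

19437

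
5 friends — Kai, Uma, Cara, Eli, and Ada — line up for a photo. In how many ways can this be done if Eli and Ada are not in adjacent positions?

72

There are 5! = 120 arrangements in all. If Eli and Ada are adjacent, merging them into one block gives 2·(4)! = 48 arrangements.
Complementary counting: 120 − 48 = 72.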